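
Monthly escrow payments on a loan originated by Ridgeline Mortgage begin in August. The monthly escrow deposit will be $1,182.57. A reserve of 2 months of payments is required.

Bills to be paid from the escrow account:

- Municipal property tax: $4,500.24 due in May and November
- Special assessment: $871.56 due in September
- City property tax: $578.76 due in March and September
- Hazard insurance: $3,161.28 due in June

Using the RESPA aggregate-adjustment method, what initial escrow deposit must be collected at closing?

$3,585.42

Cushion = 2 × $1,182.57 = $2,365.14
Trial balance (start $0, +$1,182.57 each month, − disbursements):
  Aug: +$1,182.57 → $1,182.57
  Sep: +$1,182.57 − $1,450.32 → $914.82
  Oct: +$1,182.57 → $2,097.39
  Nov: +$1,182.57 − $4,500.24 → -$1,220.28
  Dec: +$1,182.57 → -$37.71
  Jan: +$1,182.57 → $1,144.86
  Feb: +$1,182.57 → $2,327.43
  Mar: +$1,182.57 − $578.76 → $2,931.24
  Apr: +$1,182.57 → $4,113.81
  May: +$1,182.57 − $4,500.24 → $796.14
  Jun: +$1,182.57 − $3,161.28 → -$1,182.57
  Jul: +$1,182.57 → $0.00
Lowest trial balance = -$1,220.28 (Nov)
Initial deposit = cushion − low point = $2,365.14 − (-$1,220.28) = $3,585.42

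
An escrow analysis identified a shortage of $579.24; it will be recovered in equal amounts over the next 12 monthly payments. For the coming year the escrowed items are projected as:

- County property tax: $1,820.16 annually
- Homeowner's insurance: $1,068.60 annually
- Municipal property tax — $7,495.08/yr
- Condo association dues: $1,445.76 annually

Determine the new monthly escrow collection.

County property tax = $1,820.16/yr
Homeowner's insurance = $1,068.60/yr
Municipal property tax = $7,495.08/yr
Condo association dues = $1,445.76/yr
Yearly total = $1,820.16 + $1,068.60 + $7,495.08 + $1,445.76 = $11,829.60
Monthly = $11,829.60 / 12 = $985.80
Shortage spread = $579.24 / 12 = $48.27/mo
Adjusted monthly = $985.80 + $48.27 = $1,034.07

$1,034.07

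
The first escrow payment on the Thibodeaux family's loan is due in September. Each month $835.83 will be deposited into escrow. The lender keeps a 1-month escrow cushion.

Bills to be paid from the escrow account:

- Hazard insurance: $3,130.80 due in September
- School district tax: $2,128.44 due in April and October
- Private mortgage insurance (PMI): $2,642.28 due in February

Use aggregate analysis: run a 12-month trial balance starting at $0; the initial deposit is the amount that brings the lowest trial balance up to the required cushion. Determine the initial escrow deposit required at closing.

$4,423.41

Cushion = 1 × $835.83 = $835.83
Trial balance (start $0, +$835.83 each month, − disbursements):
  Sep: +$835.83 − $3,130.80 → -$2,294.97
  Oct: +$835.83 − $2,128.44 → -$3,587.58
  Nov: +$835.83 → -$2,751.75
  Dec: +$835.83 → -$1,915.92
  Jan: +$835.83 → -$1,080.09
  Feb: +$835.83 − $2,642.28 → -$2,886.54
  Mar: +$835.83 → -$2,050.71
  Apr: +$835.83 − $2,128.44 → -$3,343.32
  May: +$835.83 → -$2,507.49
  Jun: +$835.83 → -$1,671.66
  Jul: +$835.83 → -$835.83
  Aug: +$835.83 → $0.00
Lowest trial balance = -$3,587.58 (Oct)
Initial deposit = cushion − low point = $835.83 − (-$3,587.58) = $4,423.41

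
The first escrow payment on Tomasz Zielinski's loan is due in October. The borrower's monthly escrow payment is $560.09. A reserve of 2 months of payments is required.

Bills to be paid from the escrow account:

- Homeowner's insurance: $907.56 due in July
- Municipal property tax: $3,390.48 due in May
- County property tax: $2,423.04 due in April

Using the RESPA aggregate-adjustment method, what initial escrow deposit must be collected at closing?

Cushion = 2 × $560.09 = $1,120.18
Trial balance (start $0, +$560.09 each month, − disbursements):
  Oct: +$560.09 → $560.09
  Nov: +$560.09 → $1,120.18
  Dec: +$560.09 → $1,680.27
  Jan: +$560.09 → $2,240.36
  Feb: +$560.09 → $2,800.45
  Mar: +$560.09 → $3,360.54
  Apr: +$560.09 − $2,423.04 → $1,497.59
  May: +$560.09 − $3,390.48 → -$1,332.80
  Jun: +$560.09 → -$772.71
  Jul: +$560.09 − $907.56 → -$1,120.18
  Aug: +$560.09 → -$560.09
  Sep: +$560.09 → $0.00
Lowest trial balance = -$1,332.80 (May)
Initial deposit = cushion − low point = $1,120.18 − (-$1,332.80) = $2,452.98

$2,452.98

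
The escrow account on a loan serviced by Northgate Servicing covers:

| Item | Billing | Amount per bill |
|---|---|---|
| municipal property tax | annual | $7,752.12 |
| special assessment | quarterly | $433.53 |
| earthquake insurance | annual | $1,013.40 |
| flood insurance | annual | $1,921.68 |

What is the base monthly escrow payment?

$1,035.11

Municipal property tax: $7,752.12
Special assessment: $433.53 × 4 = $1,734.12
Earthquake insurance: $1,013.40
Flood insurance: $1,921.68
Annual escrow total = $12,421.32
Monthly = $12,421.32 ÷ 12 = $1,035.11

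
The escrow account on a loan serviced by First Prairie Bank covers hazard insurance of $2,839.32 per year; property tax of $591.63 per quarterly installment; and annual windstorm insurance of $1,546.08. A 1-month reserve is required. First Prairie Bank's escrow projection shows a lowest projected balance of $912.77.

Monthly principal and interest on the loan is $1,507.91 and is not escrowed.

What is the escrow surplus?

$350.11

Hazard insurance — $2,839.32/yr
Property tax — $591.63 × 4 = $2,366.52/yr
Windstorm insurance — $1,546.08/yr
Total annual escrow = $2,839.32 + $2,366.52 + $1,546.08 = $6,751.92
Monthly escrow = $6,751.92 / 12 = $562.66
Cushion = 1 × $562.66 = $562.66
Surplus = $912.77 − $562.66 = $350.11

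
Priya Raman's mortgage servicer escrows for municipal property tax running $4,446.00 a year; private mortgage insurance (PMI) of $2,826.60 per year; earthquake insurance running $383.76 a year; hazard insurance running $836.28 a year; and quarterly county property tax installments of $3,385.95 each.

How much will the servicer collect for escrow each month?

Municipal property tax — $4,446.00
Private mortgage insurance (PMI) — $2,826.60
Earthquake insurance — $383.76
Hazard insurance — $836.28
County property tax — $3,385.95 × 4 = $13,543.80
Total annual escrow = $4,446.00 + $2,826.60 + $383.76 + $836.28 + $13,543.80 = $22,036.44
Monthly = $22,036.44 ÷ 12 = $1,836.37

$1,836.37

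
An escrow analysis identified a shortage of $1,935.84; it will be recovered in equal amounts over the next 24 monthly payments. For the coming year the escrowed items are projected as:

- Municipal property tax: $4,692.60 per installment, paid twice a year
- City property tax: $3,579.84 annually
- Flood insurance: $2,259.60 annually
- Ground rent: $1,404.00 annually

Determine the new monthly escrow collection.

Municipal property tax: $4,692.60 × 2 = $9,385.20
City property tax: $3,579.84
Flood insurance: $2,259.60
Ground rent: $1,404.00
Total per year = $9,385.20 + $3,579.84 + $2,259.60 + $1,404.00 = $16,628.64
Monthly = $16,628.64 ÷ 12 = $1,385.72
Monthly shortage recovery: $1,935.84 ÷ 24 = $80.66
New monthly escrow = $1,385.72 + $80.66 = $1,466.38

$1,466.38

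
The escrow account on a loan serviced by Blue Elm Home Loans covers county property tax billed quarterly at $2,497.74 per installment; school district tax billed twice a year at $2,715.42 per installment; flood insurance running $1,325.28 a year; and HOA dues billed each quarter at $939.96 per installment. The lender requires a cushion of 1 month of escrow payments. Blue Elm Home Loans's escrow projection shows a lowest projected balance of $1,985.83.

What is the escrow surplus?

County property tax — $2,497.74 × 4 = $9,990.96 per year
School district tax — $2,715.42 × 2 = $5,430.84 per year
Flood insurance — $1,325.28 per year
HOA dues — $939.96 × 4 = $3,759.84 per year
Total annual escrow = $20,506.92
Monthly escrow = $20,506.92 ÷ 12 = $1,708.91
Required cushion = 1 × $1,708.91 = $1,708.91
Excess over cushion: $1,985.83 − $1,708.91 = $276.92

$276.92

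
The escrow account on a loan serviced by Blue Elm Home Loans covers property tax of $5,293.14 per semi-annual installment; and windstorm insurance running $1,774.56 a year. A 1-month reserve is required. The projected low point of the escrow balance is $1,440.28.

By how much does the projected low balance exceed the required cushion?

$410.21

Property tax: $5,293.14 × 2 = $10,586.28/yr
Windstorm insurance: $1,774.56/yr
Yearly total = $12,360.84
Per month = $12,360.84 ÷ 12 = $1,030.07
Cushion = 1 × $1,030.07 = $1,030.07
Excess over cushion: $1,440.28 − $1,030.07 = $410.21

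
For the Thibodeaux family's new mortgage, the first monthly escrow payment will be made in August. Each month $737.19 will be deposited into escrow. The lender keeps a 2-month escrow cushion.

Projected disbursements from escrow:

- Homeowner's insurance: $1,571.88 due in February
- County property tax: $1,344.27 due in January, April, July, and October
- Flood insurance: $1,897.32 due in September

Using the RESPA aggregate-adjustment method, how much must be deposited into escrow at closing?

Cushion = 2 × $737.19 = $1,474.38
Trial balance (start $0, +$737.19 each month, − disbursements):
  Aug: +$737.19 → $737.19
  Sep: +$737.19 − $1,897.32 → -$422.94
  Oct: +$737.19 − $1,344.27 → -$1,030.02
  Nov: +$737.19 → -$292.83
  Dec: +$737.19 → $444.36
  Jan: +$737.19 − $1,344.27 → -$162.72
  Feb: +$737.19 − $1,571.88 → -$997.41
  Mar: +$737.19 → -$260.22
  Apr: +$737.19 − $1,344.27 → -$867.30
  May: +$737.19 → -$130.11
  Jun: +$737.19 → $607.08
  Jul: +$737.19 − $1,344.27 → $0.00
Lowest trial balance = -$1,030.02 (Oct)
Initial deposit = cushion − low point = $1,474.38 − (-$1,030.02) = $2,504.40

$2,504.40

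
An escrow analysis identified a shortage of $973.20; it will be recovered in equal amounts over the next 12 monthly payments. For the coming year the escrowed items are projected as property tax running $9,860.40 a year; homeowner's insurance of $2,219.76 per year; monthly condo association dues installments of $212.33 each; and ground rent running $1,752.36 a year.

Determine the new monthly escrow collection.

$1,446.14

Property tax: $9,860.40 annually
Homeowner's insurance: $2,219.76 annually
Condo association dues: $212.33 × 12 = $2,547.96 annually
Ground rent: $1,752.36 annually
Total per year = $16,380.48
Base monthly escrow = $16,380.48 ÷ 12 = $1,365.04
Shortage spread = $973.20 ÷ 12 = $81.10/mo
New monthly escrow = $1,365.04 + $81.10 = $1,446.14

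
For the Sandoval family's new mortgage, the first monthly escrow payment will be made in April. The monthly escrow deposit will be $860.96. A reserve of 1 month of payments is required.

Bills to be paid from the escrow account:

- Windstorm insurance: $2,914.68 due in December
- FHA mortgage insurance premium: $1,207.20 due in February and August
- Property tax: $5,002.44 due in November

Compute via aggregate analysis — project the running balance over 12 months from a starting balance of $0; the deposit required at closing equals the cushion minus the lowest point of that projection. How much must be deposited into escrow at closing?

Cushion = 1 × $860.96 = $860.96
Trial balance (start $0, +$860.96 each month, − disbursements):
  Apr: +$860.96 → $860.96
  May: +$860.96 → $1,721.92
  Jun: +$860.96 → $2,582.88
  Jul: +$860.96 → $3,443.84
  Aug: +$860.96 − $1,207.20 → $3,097.60
  Sep: +$860.96 → $3,958.56
  Oct: +$860.96 → $4,819.52
  Nov: +$860.96 − $5,002.44 → $678.04
  Dec: +$860.96 − $2,914.68 → -$1,375.68
  Jan: +$860.96 → -$514.72
  Feb: +$860.96 − $1,207.20 → -$860.96
  Mar: +$860.96 → $0.00
Lowest trial balance = -$1,375.68 (Dec)
Initial deposit = cushion − low point = $860.96 − (-$1,375.68) = $2,236.64

$2,236.64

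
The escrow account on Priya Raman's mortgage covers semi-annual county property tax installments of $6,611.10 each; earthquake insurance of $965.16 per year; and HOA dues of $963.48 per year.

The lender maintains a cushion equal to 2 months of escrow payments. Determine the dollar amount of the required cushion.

$2,525.14

County property tax — $6,611.10 × 2 = $13,222.20
Earthquake insurance — $965.16
HOA dues — $963.48
Annual escrow total = $15,150.84
Per month = $15,150.84 / 12 = $1,262.57
Required cushion = 2 × $1,262.57 = $2,525.14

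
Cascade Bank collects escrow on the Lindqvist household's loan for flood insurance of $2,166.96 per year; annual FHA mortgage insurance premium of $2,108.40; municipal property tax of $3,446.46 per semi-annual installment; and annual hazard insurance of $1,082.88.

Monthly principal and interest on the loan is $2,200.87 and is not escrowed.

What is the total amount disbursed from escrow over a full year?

$12,251.16

Flood insurance = $2,166.96 annually
FHA mortgage insurance premium = $2,108.40 annually
Municipal property tax = $3,446.46 × 2 = $6,892.92 annually
Hazard insurance = $1,082.88 annually
Total per year = $12,251.16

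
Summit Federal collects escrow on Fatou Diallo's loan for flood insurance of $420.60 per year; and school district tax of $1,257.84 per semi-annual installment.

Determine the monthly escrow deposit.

$244.69

Flood insurance = $420.60
School district tax = $1,257.84 × 2 = $2,515.68
Total per year = $2,936.28
Monthly = $2,936.28 ÷ 12 = $244.69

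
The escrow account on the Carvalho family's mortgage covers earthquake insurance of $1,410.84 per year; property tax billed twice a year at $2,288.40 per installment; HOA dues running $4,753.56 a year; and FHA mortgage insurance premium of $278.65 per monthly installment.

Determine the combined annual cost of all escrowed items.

$14,085.00

Earthquake insurance = $1,410.84 annually
Property tax = $2,288.40 × 2 = $4,576.80 annually
HOA dues = $4,753.56 annually
FHA mortgage insurance premium = $278.65 × 12 = $3,343.80 annually
Combined annual = $14,085.00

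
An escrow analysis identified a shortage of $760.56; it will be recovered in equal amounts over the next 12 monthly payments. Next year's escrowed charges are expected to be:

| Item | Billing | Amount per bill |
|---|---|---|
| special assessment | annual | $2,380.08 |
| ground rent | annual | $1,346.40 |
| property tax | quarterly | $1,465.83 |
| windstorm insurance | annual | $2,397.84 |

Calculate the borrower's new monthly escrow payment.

$1,062.35

Special assessment — $2,380.08/yr
Ground rent — $1,346.40/yr
Property tax — $1,465.83 × 4 = $5,863.32/yr
Windstorm insurance — $2,397.84/yr
Yearly total = $2,380.08 + $1,346.40 + $5,863.32 + $2,397.84 = $11,987.64
Monthly = $11,987.64 / 12 = $998.97
Shortage spread = $760.56 / 12 = $63.38/mo
New monthly escrow = $998.97 + $63.38 = $1,062.35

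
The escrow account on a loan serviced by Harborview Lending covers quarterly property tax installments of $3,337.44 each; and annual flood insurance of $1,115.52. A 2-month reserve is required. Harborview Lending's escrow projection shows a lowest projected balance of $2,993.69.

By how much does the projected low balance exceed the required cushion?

$582.81

Property tax: $3,337.44 × 4 = $13,349.76/yr
Flood insurance: $1,115.52/yr
Yearly total = $14,465.28
Base monthly escrow = $14,465.28 / 12 = $1,205.44
Required cushion = 2 × $1,205.44 = $2,410.88
Surplus = $2,993.69 − $2,410.88 = $582.81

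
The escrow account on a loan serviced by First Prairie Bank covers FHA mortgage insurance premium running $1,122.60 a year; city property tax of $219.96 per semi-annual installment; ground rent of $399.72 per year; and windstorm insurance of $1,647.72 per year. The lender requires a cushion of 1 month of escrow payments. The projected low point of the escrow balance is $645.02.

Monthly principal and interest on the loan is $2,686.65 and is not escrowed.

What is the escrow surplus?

$344.19

FHA mortgage insurance premium: $1,122.60
City property tax: $219.96 × 2 = $439.92
Ground rent: $399.72
Windstorm insurance: $1,647.72
Combined annual = $1,122.60 + $439.92 + $399.72 + $1,647.72 = $3,609.96
Per month = $3,609.96 / 12 = $300.83
Cushion = 1 × $300.83 = $300.83
Surplus = $645.02 − $300.83 = $344.19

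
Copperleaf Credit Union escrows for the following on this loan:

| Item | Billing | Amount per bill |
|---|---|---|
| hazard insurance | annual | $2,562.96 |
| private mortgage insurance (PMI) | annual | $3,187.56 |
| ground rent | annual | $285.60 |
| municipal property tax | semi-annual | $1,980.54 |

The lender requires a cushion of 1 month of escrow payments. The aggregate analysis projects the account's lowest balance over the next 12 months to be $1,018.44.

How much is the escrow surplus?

$185.34

Hazard insurance — $2,562.96
Private mortgage insurance (PMI) — $3,187.56
Ground rent — $285.60
Municipal property tax — $1,980.54 × 2 = $3,961.08
Yearly total = $2,562.96 + $3,187.56 + $285.60 + $3,961.08 = $9,997.20
Monthly = $9,997.20 ÷ 12 = $833.10
Required reserve = 1 × $833.10 = $833.10
Surplus = $1,018.44 − $833.10 = $185.34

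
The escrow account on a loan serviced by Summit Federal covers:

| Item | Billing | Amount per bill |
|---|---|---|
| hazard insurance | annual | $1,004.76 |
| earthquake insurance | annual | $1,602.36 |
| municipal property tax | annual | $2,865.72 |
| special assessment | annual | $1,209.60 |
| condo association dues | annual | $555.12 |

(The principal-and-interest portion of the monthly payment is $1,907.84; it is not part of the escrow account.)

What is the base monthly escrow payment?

Hazard insurance — $1,004.76 per year
Earthquake insurance — $1,602.36 per year
Municipal property tax — $2,865.72 per year
Special assessment — $1,209.60 per year
Condo association dues — $555.12 per year
Annual escrow total = $7,237.56
Monthly = $7,237.56 / 12 = $603.13

$603.13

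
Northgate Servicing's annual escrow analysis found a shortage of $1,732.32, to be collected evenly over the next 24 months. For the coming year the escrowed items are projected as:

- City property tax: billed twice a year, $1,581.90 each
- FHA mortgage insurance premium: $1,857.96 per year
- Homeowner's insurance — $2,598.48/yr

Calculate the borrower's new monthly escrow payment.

City property tax = $1,581.90 × 2 = $3,163.80/yr
FHA mortgage insurance premium = $1,857.96/yr
Homeowner's insurance = $2,598.48/yr
Combined annual = $7,620.24
Monthly = $7,620.24 / 12 = $635.02
Shortage spread = $1,732.32 ÷ 24 = $72.18/mo
Adjusted monthly = $635.02 + $72.18 = $707.20

$707.20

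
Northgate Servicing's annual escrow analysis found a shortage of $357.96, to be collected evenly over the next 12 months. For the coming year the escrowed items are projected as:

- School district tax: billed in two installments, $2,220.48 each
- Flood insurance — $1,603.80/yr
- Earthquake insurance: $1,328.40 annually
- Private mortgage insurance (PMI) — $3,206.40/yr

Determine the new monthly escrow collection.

$911.46

School district tax — $2,220.48 × 2 = $4,440.96/yr
Flood insurance — $1,603.80/yr
Earthquake insurance — $1,328.40/yr
Private mortgage insurance (PMI) — $3,206.40/yr
Combined annual = $4,440.96 + $1,603.80 + $1,328.40 + $3,206.40 = $10,579.56
Monthly = $10,579.56 / 12 = $881.63
Shortage per month = $357.96 / 12 = $29.83
New monthly escrow = $881.63 + $29.83 = $911.46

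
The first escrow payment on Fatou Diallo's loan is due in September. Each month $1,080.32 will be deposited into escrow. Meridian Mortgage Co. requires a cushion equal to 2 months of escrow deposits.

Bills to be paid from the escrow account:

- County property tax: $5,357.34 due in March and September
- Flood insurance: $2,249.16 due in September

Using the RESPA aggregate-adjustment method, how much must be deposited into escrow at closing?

Cushion = 2 × $1,080.32 = $2,160.64
Trial balance (start $0, +$1,080.32 each month, − disbursements):
  Sep: +$1,080.32 − $7,606.50 → -$6,526.18
  Oct: +$1,080.32 → -$5,445.86
  Nov: +$1,080.32 → -$4,365.54
  Dec: +$1,080.32 → -$3,285.22
  Jan: +$1,080.32 → -$2,204.90
  Feb: +$1,080.32 → -$1,124.58
  Mar: +$1,080.32 − $5,357.34 → -$5,401.60
  Apr: +$1,080.32 → -$4,321.28
  May: +$1,080.32 → -$3,240.96
  Jun: +$1,080.32 → -$2,160.64
  Jul: +$1,080.32 → -$1,080.32
  Aug: +$1,080.32 → $0.00
Lowest trial balance = -$6,526.18 (Sep)
Initial deposit = cushion − low point = $2,160.64 − (-$6,526.18) = $8,686.82

$8,686.82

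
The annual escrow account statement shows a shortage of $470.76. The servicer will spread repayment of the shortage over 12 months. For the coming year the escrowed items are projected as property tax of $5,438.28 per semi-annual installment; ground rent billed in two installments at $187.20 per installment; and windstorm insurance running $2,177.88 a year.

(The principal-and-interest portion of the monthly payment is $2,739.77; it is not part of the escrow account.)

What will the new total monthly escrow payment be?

$1,158.30

Property tax — $5,438.28 × 2 = $10,876.56
Ground rent — $187.20 × 2 = $374.40
Windstorm insurance — $2,177.88
Total annual escrow = $10,876.56 + $374.40 + $2,177.88 = $13,428.84
Monthly = $13,428.84 / 12 = $1,119.07
Monthly shortage recovery: $470.76 ÷ 12 = $39.23
Adjusted monthly = $1,119.07 + $39.23 = $1,158.30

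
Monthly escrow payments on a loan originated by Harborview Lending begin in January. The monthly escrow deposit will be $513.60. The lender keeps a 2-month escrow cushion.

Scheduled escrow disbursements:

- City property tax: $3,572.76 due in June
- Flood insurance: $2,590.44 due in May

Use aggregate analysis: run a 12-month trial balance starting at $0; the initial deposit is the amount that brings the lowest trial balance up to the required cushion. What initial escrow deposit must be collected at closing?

Cushion = 2 × $513.60 = $1,027.20
Trial balance (start $0, +$513.60 each month, − disbursements):
  Jan: +$513.60 → $513.60
  Feb: +$513.60 → $1,027.20
  Mar: +$513.60 → $1,540.80
  Apr: +$513.60 → $2,054.40
  May: +$513.60 − $2,590.44 → -$22.44
  Jun: +$513.60 − $3,572.76 → -$3,081.60
  Jul: +$513.60 → -$2,568.00
  Aug: +$513.60 → -$2,054.40
  Sep: +$513.60 → -$1,540.80
  Oct: +$513.60 → -$1,027.20
  Nov: +$513.60 → -$513.60
  Dec: +$513.60 → $0.00
Lowest trial balance = -$3,081.60 (Jun)
Initial deposit = cushion − low point = $1,027.20 − (-$3,081.60) = $4,108.80

$4,108.80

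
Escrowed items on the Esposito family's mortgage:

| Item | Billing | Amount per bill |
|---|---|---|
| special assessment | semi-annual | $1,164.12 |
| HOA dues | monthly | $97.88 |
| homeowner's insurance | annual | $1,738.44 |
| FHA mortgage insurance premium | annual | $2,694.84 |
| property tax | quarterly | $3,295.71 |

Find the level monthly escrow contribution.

$1,759.91

Special assessment — $1,164.12 × 2 = $2,328.24 per year
HOA dues — $97.88 × 12 = $1,174.56 per year
Homeowner's insurance — $1,738.44 per year
FHA mortgage insurance premium — $2,694.84 per year
Property tax — $3,295.71 × 4 = $13,182.84 per year
Annual escrow total = $2,328.24 + $1,174.56 + $1,738.44 + $2,694.84 + $13,182.84 = $21,118.92
Base monthly escrow = $21,118.92 ÷ 12 = $1,759.91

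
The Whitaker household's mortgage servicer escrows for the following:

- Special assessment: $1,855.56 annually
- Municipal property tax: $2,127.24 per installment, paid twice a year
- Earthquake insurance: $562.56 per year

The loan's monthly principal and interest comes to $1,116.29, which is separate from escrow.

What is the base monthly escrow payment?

Special assessment — $1,855.56 per year
Municipal property tax — $2,127.24 × 2 = $4,254.48 per year
Earthquake insurance — $562.56 per year
Total per year = $1,855.56 + $4,254.48 + $562.56 = $6,672.60
Monthly escrow = $6,672.60 / 12 = $556.05

$556.05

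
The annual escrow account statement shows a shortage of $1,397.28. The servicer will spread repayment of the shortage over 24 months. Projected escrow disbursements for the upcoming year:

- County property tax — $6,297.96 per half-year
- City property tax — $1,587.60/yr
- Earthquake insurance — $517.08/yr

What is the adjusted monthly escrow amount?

$1,283.27

County property tax — $6,297.96 × 2 = $12,595.92 annually
City property tax — $1,587.60 annually
Earthquake insurance — $517.08 annually
Total annual escrow = $14,700.60
Monthly = $14,700.60 / 12 = $1,225.05
Monthly shortage recovery: $1,397.28 ÷ 24 = $58.22
New monthly escrow = $1,225.05 + $58.22 = $1,283.27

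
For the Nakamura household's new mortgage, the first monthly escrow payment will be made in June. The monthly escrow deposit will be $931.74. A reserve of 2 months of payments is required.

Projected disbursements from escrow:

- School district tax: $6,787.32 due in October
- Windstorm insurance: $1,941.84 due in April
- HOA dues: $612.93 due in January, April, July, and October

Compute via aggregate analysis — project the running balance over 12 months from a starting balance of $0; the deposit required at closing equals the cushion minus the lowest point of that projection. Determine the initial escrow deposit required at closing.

Cushion = 2 × $931.74 = $1,863.48
Trial balance (start $0, +$931.74 each month, − disbursements):
  Jun: +$931.74 → $931.74
  Jul: +$931.74 − $612.93 → $1,250.55
  Aug: +$931.74 → $2,182.29
  Sep: +$931.74 → $3,114.03
  Oct: +$931.74 − $7,400.25 → -$3,354.48
  Nov: +$931.74 → -$2,422.74
  Dec: +$931.74 → -$1,491.00
  Jan: +$931.74 − $612.93 → -$1,172.19
  Feb: +$931.74 → -$240.45
  Mar: +$931.74 → $691.29
  Apr: +$931.74 − $2,554.77 → -$931.74
  May: +$931.74 → $0.00
Lowest trial balance = -$3,354.48 (Oct)
Initial deposit = cushion − low point = $1,863.48 − (-$3,354.48) = $5,217.96

$5,217.96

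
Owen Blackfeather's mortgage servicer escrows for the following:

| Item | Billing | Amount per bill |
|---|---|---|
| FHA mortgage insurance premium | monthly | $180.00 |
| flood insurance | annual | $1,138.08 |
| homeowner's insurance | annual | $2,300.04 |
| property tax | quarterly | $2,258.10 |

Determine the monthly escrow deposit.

$1,219.21

FHA mortgage insurance premium: $180.00 × 12 = $2,160.00 annually
Flood insurance: $1,138.08 annually
Homeowner's insurance: $2,300.04 annually
Property tax: $2,258.10 × 4 = $9,032.40 annually
Total per year = $14,630.52
Monthly = $14,630.52 ÷ 12 = $1,219.21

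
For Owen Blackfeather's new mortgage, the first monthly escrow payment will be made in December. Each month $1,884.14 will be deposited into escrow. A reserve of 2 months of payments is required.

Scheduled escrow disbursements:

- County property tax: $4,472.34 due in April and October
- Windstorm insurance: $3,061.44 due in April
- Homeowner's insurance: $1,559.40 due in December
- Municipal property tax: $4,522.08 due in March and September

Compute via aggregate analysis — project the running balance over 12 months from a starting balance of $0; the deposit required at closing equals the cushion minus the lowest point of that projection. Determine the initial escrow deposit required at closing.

Cushion = 2 × $1,884.14 = $3,768.28
Trial balance (start $0, +$1,884.14 each month, − disbursements):
  Dec: +$1,884.14 − $1,559.40 → $324.74
  Jan: +$1,884.14 → $2,208.88
  Feb: +$1,884.14 → $4,093.02
  Mar: +$1,884.14 − $4,522.08 → $1,455.08
  Apr: +$1,884.14 − $7,533.78 → -$4,194.56
  May: +$1,884.14 → -$2,310.42
  Jun: +$1,884.14 → -$426.28
  Jul: +$1,884.14 → $1,457.86
  Aug: +$1,884.14 → $3,342.00
  Sep: +$1,884.14 − $4,522.08 → $704.06
  Oct: +$1,884.14 − $4,472.34 → -$1,884.14
  Nov: +$1,884.14 → $0.00
Lowest trial balance = -$4,194.56 (Apr)
Initial deposit = cushion − low point = $3,768.28 − (-$4,194.56) = $7,962.84

$7,962.84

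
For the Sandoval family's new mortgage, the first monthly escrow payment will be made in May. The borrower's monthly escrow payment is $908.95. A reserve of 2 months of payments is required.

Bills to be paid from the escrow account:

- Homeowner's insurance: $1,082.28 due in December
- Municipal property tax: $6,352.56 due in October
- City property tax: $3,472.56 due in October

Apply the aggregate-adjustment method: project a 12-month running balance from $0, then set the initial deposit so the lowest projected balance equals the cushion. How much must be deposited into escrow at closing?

$6,189.32

Cushion = 2 × $908.95 = $1,817.90
Trial balance (start $0, +$908.95 each month, − disbursements):
  May: +$908.95 → $908.95
  Jun: +$908.95 → $1,817.90
  Jul: +$908.95 → $2,726.85
  Aug: +$908.95 → $3,635.80
  Sep: +$908.95 → $4,544.75
  Oct: +$908.95 − $9,825.12 → -$4,371.42
  Nov: +$908.95 → -$3,462.47
  Dec: +$908.95 − $1,082.28 → -$3,635.80
  Jan: +$908.95 → -$2,726.85
  Feb: +$908.95 → -$1,817.90
  Mar: +$908.95 → -$908.95
  Apr: +$908.95 → $0.00
Lowest trial balance = -$4,371.42 (Oct)
Initial deposit = cushion − low point = $1,817.90 − (-$4,371.42) = $6,189.32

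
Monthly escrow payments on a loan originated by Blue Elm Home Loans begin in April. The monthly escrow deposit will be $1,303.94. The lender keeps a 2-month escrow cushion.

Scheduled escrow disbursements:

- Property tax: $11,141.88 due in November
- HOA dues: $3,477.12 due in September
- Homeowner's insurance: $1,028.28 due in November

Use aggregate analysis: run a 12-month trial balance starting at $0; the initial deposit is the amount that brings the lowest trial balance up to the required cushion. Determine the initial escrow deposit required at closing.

Cushion = 2 × $1,303.94 = $2,607.88
Trial balance (start $0, +$1,303.94 each month, − disbursements):
  Apr: +$1,303.94 → $1,303.94
  May: +$1,303.94 → $2,607.88
  Jun: +$1,303.94 → $3,911.82
  Jul: +$1,303.94 → $5,215.76
  Aug: +$1,303.94 → $6,519.70
  Sep: +$1,303.94 − $3,477.12 → $4,346.52
  Oct: +$1,303.94 → $5,650.46
  Nov: +$1,303.94 − $12,170.16 → -$5,215.76
  Dec: +$1,303.94 → -$3,911.82
  Jan: +$1,303.94 → -$2,607.88
  Feb: +$1,303.94 → -$1,303.94
  Mar: +$1,303.94 → $0.00
Lowest trial balance = -$5,215.76 (Nov)
Initial deposit = cushion − low point = $2,607.88 − (-$5,215.76) = $7,823.64

$7,823.64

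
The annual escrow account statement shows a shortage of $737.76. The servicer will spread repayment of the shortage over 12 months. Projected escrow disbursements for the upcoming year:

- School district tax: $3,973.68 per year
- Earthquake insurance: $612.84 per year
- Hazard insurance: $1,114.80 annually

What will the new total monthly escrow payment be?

$536.59

School district tax = $3,973.68/yr
Earthquake insurance = $612.84/yr
Hazard insurance = $1,114.80/yr
Total annual escrow = $5,701.32
Monthly escrow = $5,701.32 ÷ 12 = $475.11
Shortage spread = $737.76 ÷ 12 = $61.48/mo
New monthly escrow = $475.11 + $61.48 = $536.59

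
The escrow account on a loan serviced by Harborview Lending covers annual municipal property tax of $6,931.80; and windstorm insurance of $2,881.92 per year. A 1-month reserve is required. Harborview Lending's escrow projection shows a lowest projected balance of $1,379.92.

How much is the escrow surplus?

Municipal property tax = $6,931.80
Windstorm insurance = $2,881.92
Total per year = $6,931.80 + $2,881.92 = $9,813.72
Base monthly escrow = $9,813.72 ÷ 12 = $817.81
Required reserve = 1 × $817.81 = $817.81
Surplus = $1,379.92 − $817.81 = $562.11

$562.11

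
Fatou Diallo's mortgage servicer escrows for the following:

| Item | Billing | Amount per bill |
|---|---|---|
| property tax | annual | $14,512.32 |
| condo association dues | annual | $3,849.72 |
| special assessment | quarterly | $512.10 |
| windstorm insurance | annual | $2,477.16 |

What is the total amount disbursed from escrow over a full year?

$22,887.60

Property tax — $14,512.32 annually
Condo association dues — $3,849.72 annually
Special assessment — $512.10 × 4 = $2,048.40 annually
Windstorm insurance — $2,477.16 annually
Total annual escrow = $14,512.32 + $3,849.72 + $2,048.40 + $2,477.16 = $22,887.60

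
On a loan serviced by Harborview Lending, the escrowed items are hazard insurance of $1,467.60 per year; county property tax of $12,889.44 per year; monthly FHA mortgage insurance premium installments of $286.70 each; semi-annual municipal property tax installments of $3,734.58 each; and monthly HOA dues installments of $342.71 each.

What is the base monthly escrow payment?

Hazard insurance: $1,467.60
County property tax: $12,889.44
FHA mortgage insurance premium: $286.70 × 12 = $3,440.40
Municipal property tax: $3,734.58 × 2 = $7,469.16
HOA dues: $342.71 × 12 = $4,112.52
Yearly total = $1,467.60 + $12,889.44 + $3,440.40 + $7,469.16 + $4,112.52 = $29,379.12
Per month = $29,379.12 / 12 = $2,448.26

$2,448.26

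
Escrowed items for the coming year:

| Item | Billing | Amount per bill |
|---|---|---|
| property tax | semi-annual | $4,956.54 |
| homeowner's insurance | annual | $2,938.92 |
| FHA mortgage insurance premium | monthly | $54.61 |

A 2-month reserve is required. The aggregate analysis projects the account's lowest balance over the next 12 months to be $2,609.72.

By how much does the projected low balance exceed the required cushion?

$358.50

Property tax — $4,956.54 × 2 = $9,913.08 annually
Homeowner's insurance — $2,938.92 annually
FHA mortgage insurance premium — $54.61 × 12 = $655.32 annually
Total per year = $9,913.08 + $2,938.92 + $655.32 = $13,507.32
Monthly escrow = $13,507.32 ÷ 12 = $1,125.61
Required cushion = 2 × $1,125.61 = $2,251.22
Surplus = $2,609.72 − $2,251.22 = $358.50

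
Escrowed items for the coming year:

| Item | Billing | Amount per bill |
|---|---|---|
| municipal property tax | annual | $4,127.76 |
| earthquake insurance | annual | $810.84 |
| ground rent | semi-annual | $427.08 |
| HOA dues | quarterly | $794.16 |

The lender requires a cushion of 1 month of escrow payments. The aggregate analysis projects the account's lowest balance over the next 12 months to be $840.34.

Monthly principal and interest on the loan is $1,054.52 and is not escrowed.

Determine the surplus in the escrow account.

Municipal property tax — $4,127.76 per year
Earthquake insurance — $810.84 per year
Ground rent — $427.08 × 2 = $854.16 per year
HOA dues — $794.16 × 4 = $3,176.64 per year
Annual escrow total = $8,969.40
Per month = $8,969.40 ÷ 12 = $747.45
Required reserve = 1 × $747.45 = $747.45
Excess over cushion: $840.34 − $747.45 = $92.89

$92.89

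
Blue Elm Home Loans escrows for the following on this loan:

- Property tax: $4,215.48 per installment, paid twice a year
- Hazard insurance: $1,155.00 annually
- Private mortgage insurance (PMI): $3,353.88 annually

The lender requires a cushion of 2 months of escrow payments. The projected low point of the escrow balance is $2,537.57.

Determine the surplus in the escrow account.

Property tax = $4,215.48 × 2 = $8,430.96/yr
Hazard insurance = $1,155.00/yr
Private mortgage insurance (PMI) = $3,353.88/yr
Yearly total = $8,430.96 + $1,155.00 + $3,353.88 = $12,939.84
Monthly escrow = $12,939.84 / 12 = $1,078.32
Cushion = 2 × $1,078.32 = $2,156.64
Excess over cushion: $2,537.57 − $2,156.64 = $380.93

$380.93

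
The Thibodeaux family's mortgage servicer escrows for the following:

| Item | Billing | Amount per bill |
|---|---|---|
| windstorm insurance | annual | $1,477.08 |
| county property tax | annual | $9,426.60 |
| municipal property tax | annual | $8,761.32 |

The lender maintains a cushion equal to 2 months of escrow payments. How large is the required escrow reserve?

Windstorm insurance: $1,477.08/yr
County property tax: $9,426.60/yr
Municipal property tax: $8,761.32/yr
Yearly total = $1,477.08 + $9,426.60 + $8,761.32 = $19,665.00
Per month = $19,665.00 ÷ 12 = $1,638.75
Cushion = 2 × $1,638.75 = $3,277.50

$3,277.50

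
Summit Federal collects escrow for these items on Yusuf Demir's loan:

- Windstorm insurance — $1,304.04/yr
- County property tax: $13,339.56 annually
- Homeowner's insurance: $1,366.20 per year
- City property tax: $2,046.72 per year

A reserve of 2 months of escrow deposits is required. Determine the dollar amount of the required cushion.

Windstorm insurance = $1,304.04
County property tax = $13,339.56
Homeowner's insurance = $1,366.20
City property tax = $2,046.72
Total per year = $1,304.04 + $13,339.56 + $1,366.20 + $2,046.72 = $18,056.52
Base monthly escrow = $18,056.52 ÷ 12 = $1,504.71
Reserve = 2 × $1,504.71 = $3,009.42

$3,009.42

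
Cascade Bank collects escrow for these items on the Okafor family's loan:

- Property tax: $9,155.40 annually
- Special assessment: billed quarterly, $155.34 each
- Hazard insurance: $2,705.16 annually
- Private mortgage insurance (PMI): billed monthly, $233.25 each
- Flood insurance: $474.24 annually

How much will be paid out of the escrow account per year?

$15,755.16

Property tax — $9,155.40
Special assessment — $155.34 × 4 = $621.36
Hazard insurance — $2,705.16
Private mortgage insurance (PMI) — $233.25 × 12 = $2,799.00
Flood insurance — $474.24
Combined annual = $9,155.40 + $621.36 + $2,705.16 + $2,799.00 + $474.24 = $15,755.16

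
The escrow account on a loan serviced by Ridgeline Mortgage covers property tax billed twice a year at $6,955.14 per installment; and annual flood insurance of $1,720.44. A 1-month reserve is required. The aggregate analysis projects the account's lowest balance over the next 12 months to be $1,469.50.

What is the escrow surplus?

Property tax = $6,955.14 × 2 = $13,910.28
Flood insurance = $1,720.44
Total per year = $13,910.28 + $1,720.44 = $15,630.72
Monthly escrow = $15,630.72 / 12 = $1,302.56
Required reserve = 1 × $1,302.56 = $1,302.56
Excess over cushion: $1,469.50 − $1,302.56 = $166.94

$166.94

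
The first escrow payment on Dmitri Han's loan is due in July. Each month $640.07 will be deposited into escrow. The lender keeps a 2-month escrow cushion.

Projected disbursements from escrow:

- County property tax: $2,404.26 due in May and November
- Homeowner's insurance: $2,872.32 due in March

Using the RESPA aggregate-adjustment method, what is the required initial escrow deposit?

Cushion = 2 × $640.07 = $1,280.14
Trial balance (start $0, +$640.07 each month, − disbursements):
  Jul: +$640.07 → $640.07
  Aug: +$640.07 → $1,280.14
  Sep: +$640.07 → $1,920.21
  Oct: +$640.07 → $2,560.28
  Nov: +$640.07 − $2,404.26 → $796.09
  Dec: +$640.07 → $1,436.16
  Jan: +$640.07 → $2,076.23
  Feb: +$640.07 → $2,716.30
  Mar: +$640.07 − $2,872.32 → $484.05
  Apr: +$640.07 → $1,124.12
  May: +$640.07 − $2,404.26 → -$640.07
  Jun: +$640.07 → $0.00
Lowest trial balance = -$640.07 (May)
Initial deposit = cushion − low point = $1,280.14 − (-$640.07) = $1,920.21

$1,920.21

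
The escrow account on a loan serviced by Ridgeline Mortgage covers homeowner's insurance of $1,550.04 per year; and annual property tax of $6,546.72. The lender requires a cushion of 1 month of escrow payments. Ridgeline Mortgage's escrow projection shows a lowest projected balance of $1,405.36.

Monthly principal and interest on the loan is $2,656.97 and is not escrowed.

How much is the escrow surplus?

$730.63

Homeowner's insurance — $1,550.04
Property tax — $6,546.72
Combined annual = $1,550.04 + $6,546.72 = $8,096.76
Monthly = $8,096.76 / 12 = $674.73
Required reserve = 1 × $674.73 = $674.73
Surplus = $1,405.36 − $674.73 = $730.63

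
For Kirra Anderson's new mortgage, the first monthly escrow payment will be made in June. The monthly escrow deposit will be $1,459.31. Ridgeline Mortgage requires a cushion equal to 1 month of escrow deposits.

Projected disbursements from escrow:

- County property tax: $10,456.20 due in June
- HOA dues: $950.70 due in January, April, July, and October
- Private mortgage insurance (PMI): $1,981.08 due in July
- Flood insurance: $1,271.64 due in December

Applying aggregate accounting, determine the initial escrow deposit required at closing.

$11,928.67

Cushion = 1 × $1,459.31 = $1,459.31
Trial balance (start $0, +$1,459.31 each month, − disbursements):
  Jun: +$1,459.31 − $10,456.20 → -$8,996.89
  Jul: +$1,459.31 − $2,931.78 → -$10,469.36
  Aug: +$1,459.31 → -$9,010.05
  Sep: +$1,459.31 → -$7,550.74
  Oct: +$1,459.31 − $950.70 → -$7,042.13
  Nov: +$1,459.31 → -$5,582.82
  Dec: +$1,459.31 − $1,271.64 → -$5,395.15
  Jan: +$1,459.31 − $950.70 → -$4,886.54
  Feb: +$1,459.31 → -$3,427.23
  Mar: +$1,459.31 → -$1,967.92
  Apr: +$1,459.31 − $950.70 → -$1,459.31
  May: +$1,459.31 → $0.00
Lowest trial balance = -$10,469.36 (Jul)
Initial deposit = cushion − low point = $1,459.31 − (-$10,469.36) = $11,928.67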